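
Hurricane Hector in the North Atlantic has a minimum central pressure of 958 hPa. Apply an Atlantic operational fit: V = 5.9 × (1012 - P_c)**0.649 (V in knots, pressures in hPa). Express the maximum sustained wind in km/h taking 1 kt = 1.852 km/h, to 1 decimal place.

ΔP = 1012 − 958 = 54 hPa.
V ≈ 5.9 × 54^0.649 = 5.9 × 13.314 ≈ 78.555 kt.
78.555 × 1.852 ≈ 145.48 km/h → 145.5 km/h.

145.5 km/h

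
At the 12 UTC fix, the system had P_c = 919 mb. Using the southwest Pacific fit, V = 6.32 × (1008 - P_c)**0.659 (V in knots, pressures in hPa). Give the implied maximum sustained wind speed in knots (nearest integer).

ΔP = 1008 − 919 = 89 mb.
89^0.659 ≈ 19.260.
V ≈ 6.32 × 19.260 ≈ 121.7 kt.

122 kt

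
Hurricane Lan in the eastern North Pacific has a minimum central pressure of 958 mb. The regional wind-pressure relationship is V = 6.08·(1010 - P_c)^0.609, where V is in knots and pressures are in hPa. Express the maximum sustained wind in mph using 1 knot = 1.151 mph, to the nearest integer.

78 mph

ΔP = 1010 − 958 = 52 mb.
V ≈ 6.08 × 52^0.609 = 6.08 × 11.093 ≈ 67.445 kt.
67.445 × 1.151 ≈ 77.63 mph → 78 mph.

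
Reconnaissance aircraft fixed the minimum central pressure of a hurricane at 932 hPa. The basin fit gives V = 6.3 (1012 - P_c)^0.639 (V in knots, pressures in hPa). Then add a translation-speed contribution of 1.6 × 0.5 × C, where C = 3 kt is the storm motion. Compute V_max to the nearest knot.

ΔP = 1012 − 932 = 80 hPa.
80^0.639 ≈ 16.447.
V ≈ 6.3 × 16.447 ≈ 103.6 kt.
Translation term: 1.6 × 0.5 × 3 = 2.4 kt.
Corrected V ≈ 106 kt → 106 kt.

106 kt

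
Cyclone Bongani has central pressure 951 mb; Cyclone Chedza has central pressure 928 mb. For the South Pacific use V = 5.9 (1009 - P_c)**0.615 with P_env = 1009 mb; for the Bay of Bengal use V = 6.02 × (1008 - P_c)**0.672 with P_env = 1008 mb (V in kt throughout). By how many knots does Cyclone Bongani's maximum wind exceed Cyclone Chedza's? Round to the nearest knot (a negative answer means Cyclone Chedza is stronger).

-43 kt

Cyclone Bongani: ΔP = 58; V ≈ 5.9 × 58^0.615 ≈ 71.67 kt.
Cyclone Chedza: ΔP = 80; V ≈ 6.02 × 80^0.672 ≈ 114.41 kt.
Difference ≈ 71.67 − 114.41 = -42.74 → -43 kt.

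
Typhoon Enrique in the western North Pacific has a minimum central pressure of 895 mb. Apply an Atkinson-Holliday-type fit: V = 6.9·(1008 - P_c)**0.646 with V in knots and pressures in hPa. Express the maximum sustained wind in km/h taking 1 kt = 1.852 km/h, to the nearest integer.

271 km/h

ΔP = 1008 − 895 = 113 mb.
V ≈ 6.9 × 113^0.646 = 6.9 × 21.198 ≈ 146.264 kt.
146.264 × 1.852 ≈ 270.88 km/h → 271 km/h.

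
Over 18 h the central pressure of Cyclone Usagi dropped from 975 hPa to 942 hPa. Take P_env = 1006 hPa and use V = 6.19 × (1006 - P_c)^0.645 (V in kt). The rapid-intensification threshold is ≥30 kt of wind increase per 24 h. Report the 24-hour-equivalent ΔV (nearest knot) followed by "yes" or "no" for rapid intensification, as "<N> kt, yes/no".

V₁: ΔP = 31, V ≈ 6.19 × 31^0.645 ≈ 56.70 kt.
V₂: ΔP = 64, V ≈ 6.19 × 64^0.645 ≈ 90.51 kt.
ΔV over 18 h = 33.81 kt → 24 h equivalent = 33.81 × 24/18 ≈ 45.08 kt.
45 kt ≥ 30 kt ⇒ rapid intensification.

45 kt, yes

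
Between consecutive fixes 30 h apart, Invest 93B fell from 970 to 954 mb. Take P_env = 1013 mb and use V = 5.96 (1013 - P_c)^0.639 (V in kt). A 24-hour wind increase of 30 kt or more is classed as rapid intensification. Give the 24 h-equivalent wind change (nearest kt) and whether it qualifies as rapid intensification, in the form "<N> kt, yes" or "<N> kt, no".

12 kt, no

V₁: ΔP = 43, V ≈ 5.96 × 43^0.639 ≈ 65.92 kt.
V₂: ΔP = 59, V ≈ 5.96 × 59^0.639 ≈ 80.69 kt.
ΔV over 30 h = 14.77 kt → 24 h equivalent = 14.77 × 24/30 ≈ 11.82 kt.
12 kt < 30 kt ⇒ not rapid intensification.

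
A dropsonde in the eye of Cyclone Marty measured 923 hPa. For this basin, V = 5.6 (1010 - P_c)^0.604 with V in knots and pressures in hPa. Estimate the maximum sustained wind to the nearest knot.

83 kt

ΔP = 1010 − 923 = 87 hPa.
87^0.604 ≈ 14.841.
V ≈ 5.6 × 14.841 ≈ 83.1 kt.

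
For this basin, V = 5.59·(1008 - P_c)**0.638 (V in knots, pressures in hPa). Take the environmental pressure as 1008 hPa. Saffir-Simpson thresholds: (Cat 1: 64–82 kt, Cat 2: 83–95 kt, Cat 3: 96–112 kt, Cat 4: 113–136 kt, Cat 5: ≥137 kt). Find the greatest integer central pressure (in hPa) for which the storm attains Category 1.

Category 1 begins at V = 64 kt.
Required ΔP = (64/5.59)^(1/0.638) = 11.449^1.567 ≈ 45.66 hPa.
P_c ≤ 1008 − 45.66 = 962.34, so the highest integer P_c is 962 hPa.

962 hPa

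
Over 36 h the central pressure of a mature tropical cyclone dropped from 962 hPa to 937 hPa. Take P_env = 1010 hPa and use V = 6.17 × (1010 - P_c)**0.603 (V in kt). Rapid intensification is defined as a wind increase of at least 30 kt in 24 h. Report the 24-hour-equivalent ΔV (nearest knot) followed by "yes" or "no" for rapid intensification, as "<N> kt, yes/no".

V₁: ΔP = 48, V ≈ 6.17 × 48^0.603 ≈ 63.69 kt.
V₂: ΔP = 73, V ≈ 6.17 × 73^0.603 ≈ 82.01 kt.
ΔV over 36 h = 18.32 kt → 24 h equivalent = 18.32 × 24/36 ≈ 12.21 kt.
12 kt < 30 kt ⇒ not rapid intensification.

12 kt, no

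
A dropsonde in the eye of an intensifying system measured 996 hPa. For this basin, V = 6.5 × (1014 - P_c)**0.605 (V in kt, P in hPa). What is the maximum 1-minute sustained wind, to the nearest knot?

37 kt

ΔP = 1014 − 996 = 18 hPa.
18^0.605 ≈ 5.747.
V ≈ 6.5 × 5.747 ≈ 37.4 kt.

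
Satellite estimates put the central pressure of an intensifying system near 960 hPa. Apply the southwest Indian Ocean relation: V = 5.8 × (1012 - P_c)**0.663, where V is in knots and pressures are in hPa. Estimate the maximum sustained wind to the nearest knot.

ΔP = 1012 − 960 = 52 hPa.
52^0.663 ≈ 13.731.
V ≈ 5.8 × 13.731 ≈ 79.6 kt.

80 kt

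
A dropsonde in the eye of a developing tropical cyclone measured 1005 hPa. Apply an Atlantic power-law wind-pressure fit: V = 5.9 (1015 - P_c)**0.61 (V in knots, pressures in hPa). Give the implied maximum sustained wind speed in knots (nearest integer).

ΔP = 1015 − 1005 = 10 hPa.
10^0.61 ≈ 4.074.
V ≈ 5.9 × 4.074 ≈ 24.0 kt.

24 kt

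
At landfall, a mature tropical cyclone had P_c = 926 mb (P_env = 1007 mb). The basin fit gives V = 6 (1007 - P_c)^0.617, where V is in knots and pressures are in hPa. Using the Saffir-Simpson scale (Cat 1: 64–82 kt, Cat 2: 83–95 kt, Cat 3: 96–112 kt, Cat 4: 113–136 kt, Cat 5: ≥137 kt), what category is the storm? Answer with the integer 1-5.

2

ΔP = 1007 − 926 = 81 mb.
V ≈ 6 × 81^0.617 = 6 × 15.05 ≈ 90 kt.
90 kt falls in the Category 2 band.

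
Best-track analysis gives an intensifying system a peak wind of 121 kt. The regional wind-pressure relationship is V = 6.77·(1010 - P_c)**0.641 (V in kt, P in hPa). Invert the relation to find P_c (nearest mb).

920 mb

ΔP = (V / 6.77)^(1/0.641) = (121/6.77)^1.560.
121/6.77 = 17.873; 17.873^1.560 ≈ 89.85 mb.
P_c = 1010 − 89.85 = 920.15 ≈ 920 mb.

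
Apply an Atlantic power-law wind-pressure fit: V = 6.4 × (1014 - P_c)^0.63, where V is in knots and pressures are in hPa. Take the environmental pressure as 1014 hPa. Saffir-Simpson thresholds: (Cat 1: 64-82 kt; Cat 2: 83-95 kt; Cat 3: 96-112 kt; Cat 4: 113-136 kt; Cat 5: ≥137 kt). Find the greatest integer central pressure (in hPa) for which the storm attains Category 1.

975 hPa

Category 1 begins at V = 64 kt.
Required ΔP = (64/6.4)^(1/0.63) = 10.000^1.587 ≈ 38.66 hPa.
P_c ≤ 1014 − 38.66 = 975.34, so the highest integer P_c is 975 hPa.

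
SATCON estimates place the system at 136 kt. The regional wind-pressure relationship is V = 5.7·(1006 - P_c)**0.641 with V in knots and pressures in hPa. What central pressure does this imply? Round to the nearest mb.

865 mb

ΔP = (V / 5.7)^(1/0.641) = (136/5.7)^1.560.
136/5.7 = 23.860; 23.860^1.560 ≈ 141.01 mb.
P_c = 1006 − 141.01 = 864.99 ≈ 865 mb.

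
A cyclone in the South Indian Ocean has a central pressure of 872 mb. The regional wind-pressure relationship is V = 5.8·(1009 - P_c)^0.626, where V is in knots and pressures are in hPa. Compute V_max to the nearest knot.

ΔP = 1009 − 872 = 137 mb.
137^0.626 ≈ 21.756.
V ≈ 5.8 × 21.756 ≈ 126.2 kt.

126 kt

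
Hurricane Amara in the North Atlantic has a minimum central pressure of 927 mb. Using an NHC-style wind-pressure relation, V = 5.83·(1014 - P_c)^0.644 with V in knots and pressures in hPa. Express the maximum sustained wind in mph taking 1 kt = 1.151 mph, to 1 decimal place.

ΔP = 1014 − 927 = 87 mb.
V ≈ 5.83 × 87^0.644 = 5.83 × 17.744 ≈ 103.447 kt.
103.447 × 1.151 ≈ 119.07 mph → 119.1 mph.

119.1 mph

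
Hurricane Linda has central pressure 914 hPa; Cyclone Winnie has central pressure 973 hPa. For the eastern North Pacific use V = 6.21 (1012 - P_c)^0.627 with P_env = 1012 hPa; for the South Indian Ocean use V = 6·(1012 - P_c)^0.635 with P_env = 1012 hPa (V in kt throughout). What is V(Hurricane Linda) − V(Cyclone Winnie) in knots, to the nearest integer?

49 kt

Hurricane Linda: ΔP = 98; V ≈ 6.21 × 98^0.627 ≈ 110.05 kt.
Cyclone Winnie: ΔP = 39; V ≈ 6 × 39^0.635 ≈ 61.44 kt.
Difference ≈ 110.05 − 61.44 = 48.61 → 49 kt.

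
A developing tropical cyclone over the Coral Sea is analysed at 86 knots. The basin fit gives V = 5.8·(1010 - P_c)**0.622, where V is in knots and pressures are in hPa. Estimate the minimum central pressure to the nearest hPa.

934 hPa

ΔP = (V / 5.8)^(1/0.622) = (86/5.8)^1.608.
86/5.8 = 14.828; 14.828^1.608 ≈ 76.34 hPa.
P_c = 1010 − 76.34 = 933.66 ≈ 934 hPa.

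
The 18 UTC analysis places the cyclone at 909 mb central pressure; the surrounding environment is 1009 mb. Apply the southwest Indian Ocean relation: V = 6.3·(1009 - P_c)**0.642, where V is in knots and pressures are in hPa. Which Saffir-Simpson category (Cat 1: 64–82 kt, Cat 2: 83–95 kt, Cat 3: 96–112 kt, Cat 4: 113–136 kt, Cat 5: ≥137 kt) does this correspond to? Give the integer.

4

ΔP = 1009 − 909 = 100 mb.
V ≈ 6.3 × 100^0.642 = 6.3 × 19.23 ≈ 121 kt.
121 kt falls in the Category 4 band.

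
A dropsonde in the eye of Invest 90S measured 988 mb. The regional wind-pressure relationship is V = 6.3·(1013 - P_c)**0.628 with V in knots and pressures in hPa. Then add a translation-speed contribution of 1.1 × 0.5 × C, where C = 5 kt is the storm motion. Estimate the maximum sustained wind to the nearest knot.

50 kt

ΔP = 1013 − 988 = 25 mb.
25^0.628 ≈ 7.549.
V ≈ 6.3 × 7.549 ≈ 47.6 kt.
Translation term: 1.1 × 0.5 × 5 = 2.75 kt.
Corrected V ≈ 50.35 kt → 50 kt.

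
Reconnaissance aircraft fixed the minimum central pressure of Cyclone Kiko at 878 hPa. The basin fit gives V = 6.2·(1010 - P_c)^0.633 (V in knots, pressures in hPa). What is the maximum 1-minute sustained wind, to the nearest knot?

136 kt

ΔP = 1010 − 878 = 132 hPa.
132^0.633 ≈ 21.995.
V ≈ 6.2 × 21.995 ≈ 136.4 kt.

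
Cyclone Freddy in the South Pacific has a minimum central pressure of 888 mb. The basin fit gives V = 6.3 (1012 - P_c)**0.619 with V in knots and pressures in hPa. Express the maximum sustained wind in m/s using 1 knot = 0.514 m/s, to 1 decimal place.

64.0 m/s

ΔP = 1012 − 888 = 124 mb.
V ≈ 6.3 × 124^0.619 = 6.3 × 19.762 ≈ 124.500 kt.
124.500 × 0.514 ≈ 63.99 m/s → 64.0 m/s.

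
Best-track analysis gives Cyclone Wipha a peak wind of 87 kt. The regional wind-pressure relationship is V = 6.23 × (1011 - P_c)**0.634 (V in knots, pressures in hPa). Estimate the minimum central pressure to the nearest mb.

ΔP = (V / 6.23)^(1/0.634) = (87/6.23)^1.577.
87/6.23 = 13.965; 13.965^1.577 ≈ 63.98 mb.
P_c = 1011 − 63.98 = 947.02 ≈ 947 mb.

947 mb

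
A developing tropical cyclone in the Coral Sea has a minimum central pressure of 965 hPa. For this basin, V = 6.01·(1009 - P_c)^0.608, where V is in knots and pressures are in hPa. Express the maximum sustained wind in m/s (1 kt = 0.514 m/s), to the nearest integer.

ΔP = 1009 − 965 = 44 hPa.
V ≈ 6.01 × 44^0.608 = 6.01 × 9.982 ≈ 59.992 kt.
59.992 × 0.514 ≈ 30.84 m/s → 31 m/s.

31 m/s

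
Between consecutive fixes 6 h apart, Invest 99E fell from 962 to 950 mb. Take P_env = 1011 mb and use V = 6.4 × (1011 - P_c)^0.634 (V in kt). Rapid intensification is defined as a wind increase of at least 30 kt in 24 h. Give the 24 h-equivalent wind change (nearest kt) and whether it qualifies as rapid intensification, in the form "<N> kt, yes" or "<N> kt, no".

45 kt, yes

V₁: ΔP = 49, V ≈ 6.4 × 49^0.634 ≈ 75.47 kt.
V₂: ΔP = 61, V ≈ 6.4 × 61^0.634 ≈ 86.71 kt.
ΔV over 6 h = 11.24 kt → 24 h equivalent = 11.24 × 24/6 ≈ 44.96 kt.
45 kt ≥ 30 kt ⇒ rapid intensification.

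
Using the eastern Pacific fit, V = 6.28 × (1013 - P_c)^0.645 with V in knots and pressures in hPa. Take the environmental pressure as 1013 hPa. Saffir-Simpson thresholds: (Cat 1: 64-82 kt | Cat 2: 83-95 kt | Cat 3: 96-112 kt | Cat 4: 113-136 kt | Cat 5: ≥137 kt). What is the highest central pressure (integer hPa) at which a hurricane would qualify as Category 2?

958 hPa

Category 2 begins at V = 83 kt.
Required ΔP = (83/6.28)^(1/0.645) = 13.217^1.550 ≈ 54.72 hPa.
P_c ≤ 1013 − 54.72 = 958.28, so the highest integer P_c is 958 hPa.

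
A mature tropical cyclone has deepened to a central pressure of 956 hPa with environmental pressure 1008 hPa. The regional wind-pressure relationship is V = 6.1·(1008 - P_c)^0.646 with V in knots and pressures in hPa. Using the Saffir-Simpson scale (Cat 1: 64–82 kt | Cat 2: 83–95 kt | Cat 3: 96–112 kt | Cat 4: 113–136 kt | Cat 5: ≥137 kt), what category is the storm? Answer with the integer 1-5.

1

ΔP = 1008 − 956 = 52 hPa.
V ≈ 6.1 × 52^0.646 = 6.1 × 12.84 ≈ 78 kt.
78 kt falls in the Category 1 band.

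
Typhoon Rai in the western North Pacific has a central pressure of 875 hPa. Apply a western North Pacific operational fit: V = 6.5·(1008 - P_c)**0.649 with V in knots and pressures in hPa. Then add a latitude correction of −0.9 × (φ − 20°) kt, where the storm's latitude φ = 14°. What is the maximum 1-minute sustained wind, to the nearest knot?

ΔP = 1008 − 875 = 133 hPa.
133^0.649 ≈ 23.899.
V ≈ 6.5 × 23.899 ≈ 155.3 kt.
Latitude correction: −0.9 × (14 − 20) = 5.4 kt.
Corrected V ≈ 160.7 kt → 161 kt.

161 kt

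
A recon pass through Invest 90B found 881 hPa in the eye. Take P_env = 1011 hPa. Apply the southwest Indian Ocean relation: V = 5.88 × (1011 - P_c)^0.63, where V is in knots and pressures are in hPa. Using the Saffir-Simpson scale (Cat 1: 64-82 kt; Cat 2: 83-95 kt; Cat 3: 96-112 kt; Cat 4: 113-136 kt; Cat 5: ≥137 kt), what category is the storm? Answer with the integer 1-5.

ΔP = 1011 − 881 = 130 hPa.
V ≈ 5.88 × 130^0.63 = 5.88 × 21.47 ≈ 126 kt.
126 kt falls in the Category 4 band.

4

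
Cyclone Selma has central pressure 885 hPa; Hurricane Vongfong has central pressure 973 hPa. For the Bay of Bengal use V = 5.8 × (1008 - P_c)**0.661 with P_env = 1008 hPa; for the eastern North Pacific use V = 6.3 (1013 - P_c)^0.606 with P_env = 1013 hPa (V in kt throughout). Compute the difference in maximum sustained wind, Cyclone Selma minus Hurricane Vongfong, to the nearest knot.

Cyclone Selma: ΔP = 123; V ≈ 5.8 × 123^0.661 ≈ 139.59 kt.
Hurricane Vongfong: ΔP = 40; V ≈ 6.3 × 40^0.606 ≈ 58.91 kt.
Difference ≈ 139.59 − 58.91 = 80.68 → 81 kt.

81 kt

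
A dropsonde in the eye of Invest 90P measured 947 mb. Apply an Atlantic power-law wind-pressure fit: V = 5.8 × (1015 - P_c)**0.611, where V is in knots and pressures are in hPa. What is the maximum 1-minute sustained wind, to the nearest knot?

76 kt

ΔP = 1015 − 947 = 68 mb.
68^0.611 ≈ 13.172.
V ≈ 5.8 × 13.172 ≈ 76.4 kt.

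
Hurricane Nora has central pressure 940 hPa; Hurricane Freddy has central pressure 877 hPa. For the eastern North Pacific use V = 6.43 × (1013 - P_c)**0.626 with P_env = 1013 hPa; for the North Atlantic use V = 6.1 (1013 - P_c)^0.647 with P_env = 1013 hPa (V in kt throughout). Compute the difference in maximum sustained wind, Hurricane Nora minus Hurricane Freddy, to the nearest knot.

Hurricane Nora: ΔP = 73; V ≈ 6.43 × 73^0.626 ≈ 94.33 kt.
Hurricane Freddy: ΔP = 136; V ≈ 6.1 × 136^0.647 ≈ 146.46 kt.
Difference ≈ 94.33 − 146.46 = -52.13 → -52 kt.

-52 kt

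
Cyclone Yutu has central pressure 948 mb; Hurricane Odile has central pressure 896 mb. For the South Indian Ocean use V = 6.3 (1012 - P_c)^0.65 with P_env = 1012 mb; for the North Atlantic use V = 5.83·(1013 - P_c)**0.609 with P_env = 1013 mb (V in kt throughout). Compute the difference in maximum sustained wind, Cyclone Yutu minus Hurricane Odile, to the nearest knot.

Cyclone Yutu: ΔP = 64; V ≈ 6.3 × 64^0.65 ≈ 94.05 kt.
Hurricane Odile: ΔP = 117; V ≈ 5.83 × 117^0.609 ≈ 105.97 kt.
Difference ≈ 94.05 − 105.97 = -11.92 → -12 kt.

-12 kt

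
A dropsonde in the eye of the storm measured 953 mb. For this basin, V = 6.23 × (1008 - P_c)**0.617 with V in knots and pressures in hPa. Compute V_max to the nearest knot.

74 kt

ΔP = 1008 − 953 = 55 mb.
55^0.617 ≈ 11.852.
V ≈ 6.23 × 11.852 ≈ 73.8 kt.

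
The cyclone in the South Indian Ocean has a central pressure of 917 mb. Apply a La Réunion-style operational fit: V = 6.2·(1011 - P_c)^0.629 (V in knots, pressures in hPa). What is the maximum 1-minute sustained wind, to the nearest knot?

108 kt

ΔP = 1011 − 917 = 94 mb.
94^0.629 ≈ 17.422.
V ≈ 6.2 × 17.422 ≈ 108.0 kt.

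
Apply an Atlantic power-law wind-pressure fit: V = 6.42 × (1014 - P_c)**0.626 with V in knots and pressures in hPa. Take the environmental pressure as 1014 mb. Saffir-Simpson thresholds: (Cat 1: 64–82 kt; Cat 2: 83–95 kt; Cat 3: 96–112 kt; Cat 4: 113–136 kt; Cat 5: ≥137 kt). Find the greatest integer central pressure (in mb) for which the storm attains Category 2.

954 mb

Category 2 begins at V = 83 kt.
Required ΔP = (83/6.42)^(1/0.626) = 12.928^1.597 ≈ 59.65 mb.
P_c ≤ 1014 − 59.65 = 954.35, so the highest integer P_c is 954 mb.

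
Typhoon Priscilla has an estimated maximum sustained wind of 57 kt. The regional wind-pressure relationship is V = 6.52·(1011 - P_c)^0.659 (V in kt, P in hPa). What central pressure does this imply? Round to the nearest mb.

984 mb

ΔP = (V / 6.52)^(1/0.659) = (57/6.52)^1.517.
57/6.52 = 8.742; 8.742^1.517 ≈ 26.85 mb.
P_c = 1011 − 26.85 = 984.15 ≈ 984 mb.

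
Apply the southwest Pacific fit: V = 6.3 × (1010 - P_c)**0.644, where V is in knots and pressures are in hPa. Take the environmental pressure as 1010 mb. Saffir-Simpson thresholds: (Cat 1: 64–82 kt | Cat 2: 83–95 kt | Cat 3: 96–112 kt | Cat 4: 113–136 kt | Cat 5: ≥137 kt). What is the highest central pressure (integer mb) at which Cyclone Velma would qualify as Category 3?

Category 3 begins at V = 96 kt.
Required ΔP = (96/6.3)^(1/0.644) = 15.238^1.553 ≈ 68.68 mb.
P_c ≤ 1010 − 68.68 = 941.32, so the highest integer P_c is 941 mb.

941 mb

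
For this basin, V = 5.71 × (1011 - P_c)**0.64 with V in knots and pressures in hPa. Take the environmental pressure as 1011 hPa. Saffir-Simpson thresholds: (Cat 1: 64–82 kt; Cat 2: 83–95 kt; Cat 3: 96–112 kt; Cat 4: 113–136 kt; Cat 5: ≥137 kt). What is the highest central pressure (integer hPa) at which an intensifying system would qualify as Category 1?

Category 1 begins at V = 64 kt.
Required ΔP = (64/5.71)^(1/0.64) = 11.208^1.562 ≈ 43.64 hPa.
P_c ≤ 1011 − 43.64 = 967.36, so the highest integer P_c is 967 hPa.

967 hPa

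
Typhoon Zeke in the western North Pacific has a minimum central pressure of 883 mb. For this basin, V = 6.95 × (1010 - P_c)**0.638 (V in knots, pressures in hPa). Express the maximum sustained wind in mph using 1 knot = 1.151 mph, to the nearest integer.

176 mph

ΔP = 1010 − 883 = 127 mb.
V ≈ 6.95 × 127^0.638 = 6.95 × 21.990 ≈ 152.831 kt.
152.831 × 1.151 ≈ 175.91 mph → 176 mph.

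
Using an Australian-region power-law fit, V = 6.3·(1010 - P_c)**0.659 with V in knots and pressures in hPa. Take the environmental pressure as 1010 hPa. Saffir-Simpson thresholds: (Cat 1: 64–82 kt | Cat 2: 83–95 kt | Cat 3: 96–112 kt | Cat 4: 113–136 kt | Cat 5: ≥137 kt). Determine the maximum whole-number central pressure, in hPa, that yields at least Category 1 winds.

976 hPa

Category 1 begins at V = 64 kt.
Required ΔP = (64/6.3)^(1/0.659) = 10.159^1.517 ≈ 33.72 hPa.
P_c ≤ 1010 − 33.72 = 976.28, so the highest integer P_c is 976 hPa.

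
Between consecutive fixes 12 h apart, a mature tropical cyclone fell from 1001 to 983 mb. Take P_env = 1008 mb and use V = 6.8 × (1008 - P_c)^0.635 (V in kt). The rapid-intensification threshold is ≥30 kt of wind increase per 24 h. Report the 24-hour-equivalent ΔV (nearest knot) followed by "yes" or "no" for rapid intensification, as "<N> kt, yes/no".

58 kt, yes

V₁: ΔP = 7, V ≈ 6.8 × 7^0.635 ≈ 23.40 kt.
V₂: ΔP = 25, V ≈ 6.8 × 25^0.635 ≈ 52.51 kt.
ΔV over 12 h = 29.11 kt → 24 h equivalent = 29.11 × 24/12 ≈ 58.22 kt.
58 kt ≥ 30 kt ⇒ rapid intensification.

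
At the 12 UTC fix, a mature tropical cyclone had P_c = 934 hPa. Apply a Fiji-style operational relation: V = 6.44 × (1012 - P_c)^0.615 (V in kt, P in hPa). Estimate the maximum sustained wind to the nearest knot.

94 kt

ΔP = 1012 − 934 = 78 hPa.
78^0.615 ≈ 14.576.
V ≈ 6.44 × 14.576 ≈ 93.9 kt.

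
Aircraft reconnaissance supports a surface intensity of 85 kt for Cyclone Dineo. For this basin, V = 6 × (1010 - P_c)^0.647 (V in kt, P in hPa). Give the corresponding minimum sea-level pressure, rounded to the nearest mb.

ΔP = (V / 6)^(1/0.647) = (85/6)^1.546.
85/6 = 14.167; 14.167^1.546 ≈ 60.17 mb.
P_c = 1010 − 60.17 = 949.83 ≈ 950 mb.

950 mb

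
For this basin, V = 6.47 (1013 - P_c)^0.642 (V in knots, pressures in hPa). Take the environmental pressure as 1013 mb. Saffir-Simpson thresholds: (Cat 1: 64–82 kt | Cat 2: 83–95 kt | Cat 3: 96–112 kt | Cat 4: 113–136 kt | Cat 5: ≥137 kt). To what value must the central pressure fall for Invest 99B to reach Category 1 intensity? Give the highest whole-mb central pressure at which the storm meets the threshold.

Category 1 begins at V = 64 kt.
Required ΔP = (64/6.47)^(1/0.642) = 9.892^1.558 ≈ 35.50 mb.
P_c ≤ 1013 − 35.50 = 977.50, so the highest integer P_c is 977 mb.

977 mb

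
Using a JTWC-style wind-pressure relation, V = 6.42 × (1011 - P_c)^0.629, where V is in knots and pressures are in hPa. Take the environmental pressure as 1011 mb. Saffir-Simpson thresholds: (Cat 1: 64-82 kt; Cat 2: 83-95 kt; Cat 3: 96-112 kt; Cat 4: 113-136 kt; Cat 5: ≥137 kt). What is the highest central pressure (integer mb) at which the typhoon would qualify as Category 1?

Category 1 begins at V = 64 kt.
Required ΔP = (64/6.42)^(1/0.629) = 9.969^1.590 ≈ 38.70 mb.
P_c ≤ 1011 − 38.70 = 972.30, so the highest integer P_c is 972 mb.

972 mb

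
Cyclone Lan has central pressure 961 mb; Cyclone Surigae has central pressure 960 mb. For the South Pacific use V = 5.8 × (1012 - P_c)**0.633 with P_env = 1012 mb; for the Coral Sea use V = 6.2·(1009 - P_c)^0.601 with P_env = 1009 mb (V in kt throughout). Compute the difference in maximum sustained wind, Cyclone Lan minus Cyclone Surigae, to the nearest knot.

Cyclone Lan: ΔP = 51; V ≈ 5.8 × 51^0.633 ≈ 69.87 kt.
Cyclone Surigae: ΔP = 49; V ≈ 6.2 × 49^0.601 ≈ 64.30 kt.
Difference ≈ 69.87 − 64.30 = 5.57 → 6 kt.

6 kt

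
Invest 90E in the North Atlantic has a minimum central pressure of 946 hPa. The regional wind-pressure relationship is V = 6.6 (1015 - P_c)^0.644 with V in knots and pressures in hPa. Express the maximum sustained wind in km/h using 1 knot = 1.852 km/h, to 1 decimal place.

186.8 km/h

ΔP = 1015 − 946 = 69 hPa.
V ≈ 6.6 × 69^0.644 = 6.6 × 15.283 ≈ 100.870 kt.
100.870 × 1.852 ≈ 186.81 km/h → 186.8 km/h.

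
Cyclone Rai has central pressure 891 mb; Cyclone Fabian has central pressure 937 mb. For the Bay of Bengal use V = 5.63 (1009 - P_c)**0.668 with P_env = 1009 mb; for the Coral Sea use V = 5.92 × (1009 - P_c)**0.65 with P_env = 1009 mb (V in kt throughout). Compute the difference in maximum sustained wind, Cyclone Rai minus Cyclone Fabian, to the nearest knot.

Cyclone Rai: ΔP = 118; V ≈ 5.63 × 118^0.668 ≈ 136.31 kt.
Cyclone Fabian: ΔP = 72; V ≈ 5.92 × 72^0.65 ≈ 95.41 kt.
Difference ≈ 136.31 − 95.41 = 40.90 → 41 kt.

41 kt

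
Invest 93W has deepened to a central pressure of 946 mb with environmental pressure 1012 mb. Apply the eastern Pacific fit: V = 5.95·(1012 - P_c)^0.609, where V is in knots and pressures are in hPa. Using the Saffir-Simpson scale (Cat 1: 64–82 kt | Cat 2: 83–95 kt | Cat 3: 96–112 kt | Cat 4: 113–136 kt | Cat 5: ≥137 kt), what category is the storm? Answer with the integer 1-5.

ΔP = 1012 − 946 = 66 mb.
V ≈ 5.95 × 66^0.609 = 5.95 × 12.83 ≈ 76 kt.
76 kt falls in the Category 1 band.

1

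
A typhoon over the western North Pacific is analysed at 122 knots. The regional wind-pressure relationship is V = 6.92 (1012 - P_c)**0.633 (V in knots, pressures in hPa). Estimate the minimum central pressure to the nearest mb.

919 mb

ΔP = (V / 6.92)^(1/0.633) = (122/6.92)^1.580.
122/6.92 = 17.630; 17.630^1.580 ≈ 93.07 mb.
P_c = 1012 − 93.07 = 918.93 ≈ 919 mb.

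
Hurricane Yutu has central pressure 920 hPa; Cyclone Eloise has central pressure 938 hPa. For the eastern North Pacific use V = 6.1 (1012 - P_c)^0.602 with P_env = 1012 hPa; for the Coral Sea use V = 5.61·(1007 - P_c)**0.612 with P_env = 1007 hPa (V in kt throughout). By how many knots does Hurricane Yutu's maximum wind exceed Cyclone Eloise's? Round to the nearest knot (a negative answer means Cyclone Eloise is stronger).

18 kt

Hurricane Yutu: ΔP = 92; V ≈ 6.1 × 92^0.602 ≈ 92.80 kt.
Cyclone Eloise: ΔP = 69; V ≈ 5.61 × 69^0.612 ≈ 74.88 kt.
Difference ≈ 92.80 − 74.88 = 17.92 → 18 kt.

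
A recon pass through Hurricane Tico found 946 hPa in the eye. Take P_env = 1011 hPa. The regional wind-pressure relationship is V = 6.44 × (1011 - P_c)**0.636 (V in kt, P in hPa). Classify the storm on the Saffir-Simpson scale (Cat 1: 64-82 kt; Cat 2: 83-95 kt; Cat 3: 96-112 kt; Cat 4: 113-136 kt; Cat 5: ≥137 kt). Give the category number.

ΔP = 1011 − 946 = 65 hPa.
V ≈ 6.44 × 65^0.636 = 6.44 × 14.22 ≈ 92 kt.
92 kt falls in the Category 2 band.

2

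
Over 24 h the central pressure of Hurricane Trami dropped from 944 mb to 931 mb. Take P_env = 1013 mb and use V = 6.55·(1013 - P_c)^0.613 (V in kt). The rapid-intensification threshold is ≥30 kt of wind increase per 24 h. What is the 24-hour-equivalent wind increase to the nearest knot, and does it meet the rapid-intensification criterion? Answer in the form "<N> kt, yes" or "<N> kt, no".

V₁: ΔP = 69, V ≈ 6.55 × 69^0.613 ≈ 87.79 kt.
V₂: ΔP = 82, V ≈ 6.55 × 82^0.613 ≈ 97.59 kt.
ΔV over 24 h = 9.80 kt → 24 h equivalent = 9.80 × 24/24 ≈ 9.80 kt.
10 kt < 30 kt ⇒ not rapid intensification.

10 kt, no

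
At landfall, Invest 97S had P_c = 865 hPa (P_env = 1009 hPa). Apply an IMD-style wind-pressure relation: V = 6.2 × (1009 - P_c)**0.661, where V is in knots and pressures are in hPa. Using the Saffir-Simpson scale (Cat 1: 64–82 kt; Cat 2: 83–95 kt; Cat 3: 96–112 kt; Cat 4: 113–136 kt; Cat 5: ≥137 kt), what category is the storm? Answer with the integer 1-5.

ΔP = 1009 − 865 = 144 hPa.
V ≈ 6.2 × 144^0.661 = 6.2 × 26.71 ≈ 166 kt.
166 kt falls in the Category 5 band.

5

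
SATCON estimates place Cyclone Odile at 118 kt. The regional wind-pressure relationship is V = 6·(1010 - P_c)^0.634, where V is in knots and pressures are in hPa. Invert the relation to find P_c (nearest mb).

900 mb

ΔP = (V / 6)^(1/0.634) = (118/6)^1.577.
118/6 = 19.667; 19.667^1.577 ≈ 109.80 mb.
P_c = 1010 − 109.80 = 900.20 ≈ 900 mb.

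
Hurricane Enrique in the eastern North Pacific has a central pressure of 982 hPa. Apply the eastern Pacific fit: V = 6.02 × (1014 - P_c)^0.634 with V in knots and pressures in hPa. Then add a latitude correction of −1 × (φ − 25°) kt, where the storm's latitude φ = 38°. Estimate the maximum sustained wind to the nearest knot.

ΔP = 1014 − 982 = 32 hPa.
32^0.634 ≈ 9.000.
V ≈ 6.02 × 9.000 ≈ 54.2 kt.
Latitude correction: −1 × (38 − 25) = -13 kt.
Corrected V ≈ 41.2 kt → 41 kt.

41 kt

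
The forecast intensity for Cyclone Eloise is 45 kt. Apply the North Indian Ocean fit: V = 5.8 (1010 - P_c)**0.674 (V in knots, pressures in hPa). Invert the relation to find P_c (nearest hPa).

ΔP = (V / 5.8)^(1/0.674) = (45/5.8)^1.484.
45/5.8 = 7.759; 7.759^1.484 ≈ 20.90 hPa.
P_c = 1010 − 20.90 = 989.10 ≈ 989 hPa.

989 hPa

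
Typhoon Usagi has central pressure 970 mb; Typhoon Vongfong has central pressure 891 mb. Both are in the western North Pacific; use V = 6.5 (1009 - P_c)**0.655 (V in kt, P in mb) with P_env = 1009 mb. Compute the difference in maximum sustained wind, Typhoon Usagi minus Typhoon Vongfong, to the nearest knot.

Typhoon Usagi: ΔP = 39; V ≈ 6.5 × 39^0.655 ≈ 71.62 kt.
Typhoon Vongfong: ΔP = 118; V ≈ 6.5 × 118^0.655 ≈ 147.91 kt.
Difference ≈ 71.62 − 147.91 = -76.29 → -76 kt.

-76 kt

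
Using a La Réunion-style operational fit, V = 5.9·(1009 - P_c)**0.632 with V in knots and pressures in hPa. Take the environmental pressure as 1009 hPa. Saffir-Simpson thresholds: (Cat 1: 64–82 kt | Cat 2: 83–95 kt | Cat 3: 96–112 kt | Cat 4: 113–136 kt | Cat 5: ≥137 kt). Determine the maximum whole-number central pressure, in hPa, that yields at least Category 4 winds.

Category 4 begins at V = 113 kt.
Required ΔP = (113/5.9)^(1/0.632) = 19.153^1.582 ≈ 106.87 hPa.
P_c ≤ 1009 − 106.87 = 902.13, so the highest integer P_c is 902 hPa.

902 hPa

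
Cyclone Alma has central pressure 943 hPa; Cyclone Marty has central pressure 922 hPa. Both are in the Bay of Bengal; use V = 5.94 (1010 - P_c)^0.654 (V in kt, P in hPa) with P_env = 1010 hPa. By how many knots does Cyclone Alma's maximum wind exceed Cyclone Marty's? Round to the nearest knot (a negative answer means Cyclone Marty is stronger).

Cyclone Alma: ΔP = 67; V ≈ 5.94 × 67^0.654 ≈ 92.91 kt.
Cyclone Marty: ΔP = 88; V ≈ 5.94 × 88^0.654 ≈ 111.04 kt.
Difference ≈ 92.91 − 111.04 = -18.13 → -18 kt.

-18 kt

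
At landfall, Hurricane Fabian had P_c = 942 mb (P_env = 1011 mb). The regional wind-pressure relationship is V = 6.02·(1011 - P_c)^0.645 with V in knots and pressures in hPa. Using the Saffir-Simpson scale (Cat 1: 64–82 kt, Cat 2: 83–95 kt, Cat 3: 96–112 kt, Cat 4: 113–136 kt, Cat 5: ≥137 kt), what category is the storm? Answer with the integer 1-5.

ΔP = 1011 − 942 = 69 mb.
V ≈ 6.02 × 69^0.645 = 6.02 × 15.35 ≈ 92 kt.
92 kt falls in the Category 2 band.

2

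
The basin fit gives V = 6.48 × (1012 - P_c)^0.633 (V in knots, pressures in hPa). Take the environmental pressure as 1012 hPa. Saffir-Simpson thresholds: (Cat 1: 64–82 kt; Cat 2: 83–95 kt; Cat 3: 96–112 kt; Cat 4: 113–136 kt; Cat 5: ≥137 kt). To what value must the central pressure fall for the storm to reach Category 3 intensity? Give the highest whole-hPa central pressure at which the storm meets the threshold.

941 hPa

Category 3 begins at V = 96 kt.
Required ΔP = (96/6.48)^(1/0.633) = 14.815^1.580 ≈ 70.70 hPa.
P_c ≤ 1012 − 70.70 = 941.30, so the highest integer P_c is 941 hPa.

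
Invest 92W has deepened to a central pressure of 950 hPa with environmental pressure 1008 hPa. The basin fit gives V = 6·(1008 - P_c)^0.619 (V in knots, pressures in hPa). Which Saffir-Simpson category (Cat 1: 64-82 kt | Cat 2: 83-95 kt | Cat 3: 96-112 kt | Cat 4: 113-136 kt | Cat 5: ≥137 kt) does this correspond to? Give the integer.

ΔP = 1008 − 950 = 58 hPa.
V ≈ 6 × 58^0.619 = 6 × 12.35 ≈ 74 kt.
74 kt falls in the Category 1 band.

1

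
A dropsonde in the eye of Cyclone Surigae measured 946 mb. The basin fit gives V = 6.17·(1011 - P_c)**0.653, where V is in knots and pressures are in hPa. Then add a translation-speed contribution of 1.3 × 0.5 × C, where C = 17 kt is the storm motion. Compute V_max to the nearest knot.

105 kt

ΔP = 1011 − 946 = 65 mb.
65^0.653 ≈ 15.270.
V ≈ 6.17 × 15.270 ≈ 94.2 kt.
Translation term: 1.3 × 0.5 × 17 = 11.05 kt.
Corrected V ≈ 105.25 kt → 105 kt.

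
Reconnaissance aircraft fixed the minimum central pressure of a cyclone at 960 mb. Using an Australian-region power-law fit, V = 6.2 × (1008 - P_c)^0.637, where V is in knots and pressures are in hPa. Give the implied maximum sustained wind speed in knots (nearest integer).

ΔP = 1008 − 960 = 48 mb.
48^0.637 ≈ 11.775.
V ≈ 6.2 × 11.775 ≈ 73.0 kt.

73 kt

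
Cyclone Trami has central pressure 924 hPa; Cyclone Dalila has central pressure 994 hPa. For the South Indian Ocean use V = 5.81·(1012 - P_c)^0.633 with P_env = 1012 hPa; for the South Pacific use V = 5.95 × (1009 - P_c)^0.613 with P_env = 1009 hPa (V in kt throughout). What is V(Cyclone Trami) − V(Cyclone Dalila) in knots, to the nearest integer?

68 kt

Cyclone Trami: ΔP = 88; V ≈ 5.81 × 88^0.633 ≈ 98.86 kt.
Cyclone Dalila: ΔP = 15; V ≈ 5.95 × 15^0.613 ≈ 31.29 kt.
Difference ≈ 98.86 − 31.29 = 67.57 → 68 kt.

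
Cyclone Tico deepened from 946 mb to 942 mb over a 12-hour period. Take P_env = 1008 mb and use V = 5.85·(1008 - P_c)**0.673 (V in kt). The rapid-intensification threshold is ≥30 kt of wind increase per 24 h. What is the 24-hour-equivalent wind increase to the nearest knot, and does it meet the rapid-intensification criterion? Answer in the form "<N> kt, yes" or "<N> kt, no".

8 kt, no

V₁: ΔP = 62, V ≈ 5.85 × 62^0.673 ≈ 94.07 kt.
V₂: ΔP = 66, V ≈ 5.85 × 66^0.673 ≈ 98.11 kt.
ΔV over 12 h = 4.04 kt → 24 h equivalent = 4.04 × 24/12 ≈ 8.08 kt.
8 kt < 30 kt ⇒ not rapid intensification.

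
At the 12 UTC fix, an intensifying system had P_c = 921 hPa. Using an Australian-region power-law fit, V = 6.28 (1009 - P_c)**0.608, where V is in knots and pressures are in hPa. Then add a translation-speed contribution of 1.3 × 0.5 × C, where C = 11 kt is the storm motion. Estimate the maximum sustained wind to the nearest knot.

103 kt

ΔP = 1009 − 921 = 88 hPa.
88^0.608 ≈ 15.214.
V ≈ 6.28 × 15.214 ≈ 95.5 kt.
Translation term: 1.3 × 0.5 × 11 = 7.15 kt.
Corrected V ≈ 102.65 kt → 103 kt.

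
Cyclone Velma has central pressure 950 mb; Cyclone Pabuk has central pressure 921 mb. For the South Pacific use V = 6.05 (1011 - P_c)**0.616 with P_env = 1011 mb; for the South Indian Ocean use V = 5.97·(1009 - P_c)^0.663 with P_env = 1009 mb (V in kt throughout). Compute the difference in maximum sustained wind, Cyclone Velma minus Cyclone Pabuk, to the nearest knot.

-40 kt

Cyclone Velma: ΔP = 61; V ≈ 6.05 × 61^0.616 ≈ 76.12 kt.
Cyclone Pabuk: ΔP = 88; V ≈ 5.97 × 88^0.663 ≈ 116.19 kt.
Difference ≈ 76.12 − 116.19 = -40.07 → -40 kt.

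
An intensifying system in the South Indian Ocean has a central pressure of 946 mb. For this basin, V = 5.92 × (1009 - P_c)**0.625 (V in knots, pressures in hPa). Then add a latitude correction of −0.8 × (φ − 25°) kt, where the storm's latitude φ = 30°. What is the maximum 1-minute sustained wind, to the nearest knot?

75 kt

ΔP = 1009 − 946 = 63 mb.
63^0.625 ≈ 13.323.
V ≈ 5.92 × 13.323 ≈ 78.9 kt.
Latitude correction: −0.8 × (30 − 25) = -4 kt.
Corrected V ≈ 74.9 kt → 75 kt.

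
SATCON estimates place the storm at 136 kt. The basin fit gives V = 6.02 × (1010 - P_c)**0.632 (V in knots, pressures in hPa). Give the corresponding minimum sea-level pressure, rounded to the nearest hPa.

871 hPa

ΔP = (V / 6.02)^(1/0.632) = (136/6.02)^1.582.
136/6.02 = 22.591; 22.591^1.582 ≈ 138.78 hPa.
P_c = 1010 − 138.78 = 871.22 ≈ 871 hPa.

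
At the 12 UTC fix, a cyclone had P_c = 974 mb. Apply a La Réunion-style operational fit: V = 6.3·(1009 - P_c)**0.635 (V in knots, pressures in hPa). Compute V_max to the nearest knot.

60 kt

ΔP = 1009 − 974 = 35 mb.
35^0.635 ≈ 9.561.
V ≈ 6.3 × 9.561 ≈ 60.2 kt.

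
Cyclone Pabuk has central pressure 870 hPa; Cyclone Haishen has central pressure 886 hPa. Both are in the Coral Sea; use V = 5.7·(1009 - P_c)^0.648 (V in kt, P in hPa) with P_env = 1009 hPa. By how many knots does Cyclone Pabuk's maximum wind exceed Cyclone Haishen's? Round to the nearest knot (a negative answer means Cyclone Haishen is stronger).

11 kt

Cyclone Pabuk: ΔP = 139; V ≈ 5.7 × 139^0.648 ≈ 139.49 kt.
Cyclone Haishen: ΔP = 123; V ≈ 5.7 × 123^0.648 ≈ 128.86 kt.
Difference ≈ 139.49 − 128.86 = 10.63 → 11 kt.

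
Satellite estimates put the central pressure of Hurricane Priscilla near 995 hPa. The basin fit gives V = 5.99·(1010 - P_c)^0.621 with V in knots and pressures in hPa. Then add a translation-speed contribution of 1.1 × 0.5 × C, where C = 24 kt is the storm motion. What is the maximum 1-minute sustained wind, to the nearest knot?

ΔP = 1010 − 995 = 15 hPa.
15^0.621 ≈ 5.375.
V ≈ 5.99 × 5.375 ≈ 32.2 kt.
Translation term: 1.1 × 0.5 × 24 = 13.2 kt.
Corrected V ≈ 45.4 kt → 45 kt.

45 kt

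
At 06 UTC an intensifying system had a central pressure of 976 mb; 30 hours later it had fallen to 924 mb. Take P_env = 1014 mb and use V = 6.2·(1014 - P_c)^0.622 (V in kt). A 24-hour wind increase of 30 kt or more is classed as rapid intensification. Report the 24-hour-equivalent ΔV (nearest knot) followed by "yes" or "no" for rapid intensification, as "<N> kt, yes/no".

V₁: ΔP = 38, V ≈ 6.2 × 38^0.622 ≈ 59.57 kt.
V₂: ΔP = 90, V ≈ 6.2 × 90^0.622 ≈ 101.84 kt.
ΔV over 30 h = 42.27 kt → 24 h equivalent = 42.27 × 24/30 ≈ 33.82 kt.
34 kt ≥ 30 kt ⇒ rapid intensification.

34 kt, yes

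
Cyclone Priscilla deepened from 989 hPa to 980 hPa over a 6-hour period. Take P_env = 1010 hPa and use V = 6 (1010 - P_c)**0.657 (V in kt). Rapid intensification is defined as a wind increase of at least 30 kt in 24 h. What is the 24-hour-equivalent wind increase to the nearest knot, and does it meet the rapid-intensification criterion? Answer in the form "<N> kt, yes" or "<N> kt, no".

47 kt, yes

V₁: ΔP = 21, V ≈ 6 × 21^0.657 ≈ 44.35 kt.
V₂: ΔP = 30, V ≈ 6 × 30^0.657 ≈ 56.06 kt.
ΔV over 6 h = 11.71 kt → 24 h equivalent = 11.71 × 24/6 ≈ 46.84 kt.
47 kt ≥ 30 kt ⇒ rapid intensification.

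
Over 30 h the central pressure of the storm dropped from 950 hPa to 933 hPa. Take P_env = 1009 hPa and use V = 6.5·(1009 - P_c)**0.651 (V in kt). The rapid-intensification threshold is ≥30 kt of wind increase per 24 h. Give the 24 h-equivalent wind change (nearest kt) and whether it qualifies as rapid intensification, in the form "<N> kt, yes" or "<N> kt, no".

V₁: ΔP = 59, V ≈ 6.5 × 59^0.651 ≈ 92.41 kt.
V₂: ΔP = 76, V ≈ 6.5 × 76^0.651 ≈ 108.97 kt.
ΔV over 30 h = 16.56 kt → 24 h equivalent = 16.56 × 24/30 ≈ 13.25 kt.
13 kt < 30 kt ⇒ not rapid intensification.

13 kt, no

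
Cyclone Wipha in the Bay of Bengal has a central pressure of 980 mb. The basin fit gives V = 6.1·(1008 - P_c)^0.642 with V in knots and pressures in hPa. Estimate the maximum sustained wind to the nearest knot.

ΔP = 1008 − 980 = 28 mb.
28^0.642 ≈ 8.493.
V ≈ 6.1 × 8.493 ≈ 51.8 kt.

52 kt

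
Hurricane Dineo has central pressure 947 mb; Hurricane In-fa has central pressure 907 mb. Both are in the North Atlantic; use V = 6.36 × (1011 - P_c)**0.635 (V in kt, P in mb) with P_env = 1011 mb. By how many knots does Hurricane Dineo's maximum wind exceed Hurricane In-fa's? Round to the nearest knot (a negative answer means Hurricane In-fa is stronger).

Hurricane Dineo: ΔP = 64; V ≈ 6.36 × 64^0.635 ≈ 89.20 kt.
Hurricane In-fa: ΔP = 104; V ≈ 6.36 × 104^0.635 ≈ 121.42 kt.
Difference ≈ 89.20 − 121.42 = -32.22 → -32 kt.

-32 kt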